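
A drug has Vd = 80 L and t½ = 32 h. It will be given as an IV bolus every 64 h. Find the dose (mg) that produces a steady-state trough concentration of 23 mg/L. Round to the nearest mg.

τ/t½ = 64/32 ≈ 2, so f = (1/2)^(64/32) ≈ 0.250000.
Cmin,ss = (D/Vd)·f/(1−f), so D = Cmin,ss·Vd·(1−f)/f.
D = 23 × 80 × (1−f)/f ≈ 23 × 80 × 3.00000 ≈ 5520.00 mg.

5520 mg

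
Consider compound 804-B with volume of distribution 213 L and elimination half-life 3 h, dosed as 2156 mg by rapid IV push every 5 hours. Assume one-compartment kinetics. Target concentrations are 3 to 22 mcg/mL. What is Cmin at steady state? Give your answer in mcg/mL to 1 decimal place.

4.7 mcg/mL

Over one 5-h interval, 5/3 ≈ 1.6667 half-lives elapse, leaving f ≈ 0.3150 of each dose.
Accumulation ratio R = 1/(1 − f) ≈ 1/0.6850 ≈ 1.4599.
Single-dose peak C₀ = D/Vd = 2156/213 ≈ 10.122 mcg/mL.
Cmax,ss = C₀/(1 − f) ≈ 10.122/0.6850 ≈ 14.777 mcg/mL.
Steady-state trough Cmin,ss = Cmax,ss·f ≈ 14.777 × 0.3150 ≈ 4.655 mcg/mL.
Trough 4.7 mcg/mL vs MEC 3 mcg/mL: adequate.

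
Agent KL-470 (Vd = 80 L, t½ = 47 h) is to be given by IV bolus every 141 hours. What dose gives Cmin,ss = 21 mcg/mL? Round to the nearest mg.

11760 mg

τ/t½ = 141/47 ≈ 3, so f = (1/2)^(141/47) ≈ 0.125000.
Cmin,ss = (D/Vd)·f/(1−f), so D = Cmin,ss·Vd·(1−f)/f.
D = 21 × 80 × (1−f)/f ≈ 21 × 80 × 7.00000 ≈ 11760.00 mg.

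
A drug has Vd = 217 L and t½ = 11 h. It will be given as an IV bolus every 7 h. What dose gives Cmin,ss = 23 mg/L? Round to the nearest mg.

τ/t½ = 7/11 ≈ 0.63636, so f = (1/2)^(7/11) ≈ 0.643332.
Cmin,ss = (D/Vd)·f/(1−f), so D = Cmin,ss·Vd·(1−f)/f.
D = 23 × 217 × (1−f)/f ≈ 23 × 217 × 0.55441 ≈ 2767.06 mg.

2767 mg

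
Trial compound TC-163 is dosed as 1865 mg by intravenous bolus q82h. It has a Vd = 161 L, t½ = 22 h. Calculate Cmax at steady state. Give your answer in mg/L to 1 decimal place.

Over one 82-h interval, 82/22 ≈ 3.7273 half-lives elapse, leaving f ≈ 0.0755 of each dose.
At steady state, accumulation factor R = 1/(1 − e^(−kτ)) ≈ 1.0817.
Single-dose peak C₀ = D/Vd = 1865/161 ≈ 11.584 mg/L.
Steady-state peak Cmax,ss = C₀·R ≈ 11.584 × 1.0817 ≈ 12.530 mg/L.

12.5 mg/L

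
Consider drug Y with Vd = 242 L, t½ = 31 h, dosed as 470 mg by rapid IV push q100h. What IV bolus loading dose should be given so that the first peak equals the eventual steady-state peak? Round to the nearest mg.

f = (1/2)^(100/31) ≈ 0.106890; accumulation ratio R = 1/(1−f) ≈ 1.11968.
Loading dose to hit Cmax,ss on first dose: D_load = D_maint·R ≈ 470 × 1.11968 ≈ 526.25 mg.

526 mg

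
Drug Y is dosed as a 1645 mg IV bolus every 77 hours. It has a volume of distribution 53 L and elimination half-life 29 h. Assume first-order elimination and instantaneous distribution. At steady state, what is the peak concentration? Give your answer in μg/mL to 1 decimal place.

k = ln2/t½ = ln2/29 ≈ 0.023902 h⁻¹; fraction remaining f = e^(−kτ) = e^(−0.023902×77) ≈ 0.1587.
Accumulation ratio R = 1/(1 − f) ≈ 1/0.8413 ≈ 1.1886.
Each bolus raises the concentration by D/Vd = 1645/53 ≈ 31.038 μg/mL.
Steady-state peak Cmax,ss = C₀·R ≈ 31.038 × 1.1886 ≈ 36.892 μg/mL.

36.9 μg/mL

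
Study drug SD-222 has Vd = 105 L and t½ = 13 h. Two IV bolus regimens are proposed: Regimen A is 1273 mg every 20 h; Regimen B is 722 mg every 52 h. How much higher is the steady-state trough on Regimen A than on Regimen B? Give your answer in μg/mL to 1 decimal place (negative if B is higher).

Regimen A: f = (1/2)^(20/13) ≈ 0.3443; Cmin,ss = (1273/105)·f/(1−f) ≈ 6.366 μg/mL.
Regimen B: f = (1/2)^(52/13) ≈ 0.0625; Cmin,ss = (722/105)·f/(1−f) ≈ 0.458 μg/mL.
Difference ≈ 6.366 − 0.458 ≈ 5.908 μg/mL.

5.9 μg/mL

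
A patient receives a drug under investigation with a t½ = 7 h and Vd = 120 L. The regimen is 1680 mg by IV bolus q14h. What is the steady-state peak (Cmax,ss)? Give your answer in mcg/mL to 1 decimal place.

τ = 14 h = 2 half-lives, so f = (1/2)^2 = 0.25.
At steady state, R = 1/(1 − 0.25) = 4/3.
Single-dose peak C₀ = D/Vd = 1680/120 = 14 mcg/mL.
Steady-state peak Cmax,ss = C₀·R = 14 × 4/3 ≈ 18.667 mcg/mL.

18.7 mcg/mL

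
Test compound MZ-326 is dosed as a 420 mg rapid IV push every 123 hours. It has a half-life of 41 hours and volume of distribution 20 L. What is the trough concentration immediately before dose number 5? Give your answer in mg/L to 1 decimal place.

3.0 mg/L

f = (1/2)^(τ/t½) = (1/2)^(123/41) ≈ 0.1250.
C₀ = D/Vd = 420/20 ≈ 21.000 mg/L.
Before the 5th dose, 4 doses have been given. Superposition: Cmin = C₀·(f + f² + … + f^4).
≈ 21.000 × (0.1250 + 0.0156 + 0.0020 + 0.0002) ≈ 21.000 × 0.1428 ≈ 2.999 mg/L.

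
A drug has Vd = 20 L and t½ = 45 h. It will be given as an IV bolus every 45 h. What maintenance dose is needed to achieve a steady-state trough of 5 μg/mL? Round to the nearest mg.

τ/t½ = 45/45 ≈ 1, so f = (1/2)^(45/45) ≈ 0.500000.
Cmin,ss = (D/Vd)·f/(1−f), so D = Cmin,ss·Vd·(1−f)/f.
D = 5 × 20 × (1−f)/f ≈ 5 × 20 × 1.00000 ≈ 100.00 mg.

100 mg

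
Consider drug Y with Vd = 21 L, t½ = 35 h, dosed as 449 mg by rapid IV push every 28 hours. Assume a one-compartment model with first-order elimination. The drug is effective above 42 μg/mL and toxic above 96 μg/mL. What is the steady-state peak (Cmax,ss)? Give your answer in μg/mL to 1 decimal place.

τ/t½ = 28/35 ≈ 0.8, so fraction remaining f = (1/2)^(28/35) ≈ 0.5743.
Accumulation ratio R = 1/(1 − f) ≈ 1/0.4257 ≈ 2.3491.
Each bolus raises the concentration by D/Vd = 449/21 ≈ 21.381 μg/mL.
Steady-state peak Cmax,ss = C₀·R ≈ 21.381 × 2.3491 ≈ 50.226 μg/mL.
Peak 50.2 μg/mL vs MTC 96 μg/mL: below toxic threshold.

50.2 μg/mL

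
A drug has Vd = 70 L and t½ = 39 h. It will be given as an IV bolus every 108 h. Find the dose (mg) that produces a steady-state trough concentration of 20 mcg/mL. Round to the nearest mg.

8144 mg

τ/t½ = 108/39 ≈ 2.7692, so f = (1/2)^(108/39) ≈ 0.146683.
Cmin,ss = (D/Vd)·f/(1−f), so D = Cmin,ss·Vd·(1−f)/f.
D = 20 × 70 × (1−f)/f ≈ 20 × 70 × 5.81742 ≈ 8144.39 mg.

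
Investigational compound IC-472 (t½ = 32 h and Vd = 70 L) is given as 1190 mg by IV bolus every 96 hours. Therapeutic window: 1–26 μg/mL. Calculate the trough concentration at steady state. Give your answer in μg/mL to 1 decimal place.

2.4 μg/mL

τ = 96 h = 3 half-lives, so f = (1/2)^3 = 0.125.
Accumulation ratio R = 1/(1 − f) = 1/0.875 = 8/7.
Single-dose peak C₀ = D/Vd = 1190/70 = 17 μg/mL.
Steady-state peak Cmax,ss = C₀·R = 17 × 8/7 ≈ 19.429 μg/mL.
Steady-state trough Cmin,ss = Cmax,ss·f ≈ 19.429 × 0.125 ≈ 2.429 μg/mL.
Trough 2.4 μg/mL vs MEC 1 μg/mL: adequate.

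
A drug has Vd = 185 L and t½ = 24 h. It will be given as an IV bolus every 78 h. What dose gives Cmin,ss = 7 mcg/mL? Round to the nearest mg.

11025 mg

τ/t½ = 78/24 ≈ 3.25, so f = (1/2)^(78/24) ≈ 0.105112.
Cmin,ss = (D/Vd)·f/(1−f), so D = Cmin,ss·Vd·(1−f)/f.
D = 7 × 185 × (1−f)/f ≈ 7 × 185 × 8.51366 ≈ 11025.19 mg.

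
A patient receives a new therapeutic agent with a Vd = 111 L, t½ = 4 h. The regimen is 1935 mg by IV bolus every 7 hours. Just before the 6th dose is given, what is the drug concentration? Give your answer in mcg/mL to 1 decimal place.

f = (1/2)^(τ/t½) = (1/2)^(7/4) ≈ 0.2973.
C₀ = D/Vd = 1935/111 ≈ 17.432 mcg/mL.
Before the 6th dose, 5 doses have been given. Superposition: Cmin = C₀·(f + f² + … + f^5).
≈ 17.432 × (0.2973 + 0.0884 + 0.0263 + 0.0078 + 0.0023) ≈ 17.432 × 0.4221 ≈ 7.358 mcg/mL.

7.4 mcg/mL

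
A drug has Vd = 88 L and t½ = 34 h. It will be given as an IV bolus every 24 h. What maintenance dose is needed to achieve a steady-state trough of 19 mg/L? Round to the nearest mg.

τ/t½ = 24/34 ≈ 0.70588, so f = (1/2)^(24/34) ≈ 0.613067.
Cmin,ss = (D/Vd)·f/(1−f), so D = Cmin,ss·Vd·(1−f)/f.
D = 19 × 88 × (1−f)/f ≈ 19 × 88 × 0.63114 ≈ 1055.27 mg.

1055 mg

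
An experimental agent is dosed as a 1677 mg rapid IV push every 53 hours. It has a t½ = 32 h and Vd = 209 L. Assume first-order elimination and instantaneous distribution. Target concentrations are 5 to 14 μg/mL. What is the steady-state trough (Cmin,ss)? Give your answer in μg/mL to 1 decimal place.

Over one 53-h interval, 53/32 ≈ 1.6562 half-lives elapse, leaving f ≈ 0.3173 of each dose.
At steady state, accumulation factor R = 1/(1 − e^(−kτ)) ≈ 1.4648.
Single-dose peak C₀ = D/Vd = 1677/209 ≈ 8.024 μg/mL.
Cmax,ss = C₀/(1 − f) ≈ 8.024/0.6827 ≈ 11.753 μg/mL.
One interval later, Cmin,ss = Cmax,ss·e^(−kτ) ≈ 11.753 × 0.3173 ≈ 3.729 μg/mL.
Trough 3.7 μg/mL vs MEC 5 μg/mL: subtherapeutic.

3.7 μg/mL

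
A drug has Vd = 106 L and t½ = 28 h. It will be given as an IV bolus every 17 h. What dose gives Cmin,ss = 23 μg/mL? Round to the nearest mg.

τ/t½ = 17/28 ≈ 0.60714, so f = (1/2)^(17/28) ≈ 0.656496.
Cmin,ss = (D/Vd)·f/(1−f), so D = Cmin,ss·Vd·(1−f)/f.
D = 23 × 106 × (1−f)/f ≈ 23 × 106 × 0.52324 ≈ 1275.66 mg.

1276 mg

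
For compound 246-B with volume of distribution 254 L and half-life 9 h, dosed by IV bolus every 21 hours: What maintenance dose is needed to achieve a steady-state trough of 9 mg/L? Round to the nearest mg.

9235 mg

τ/t½ = 21/9 ≈ 2.3333, so f = (1/2)^(21/9) ≈ 0.198425.
Cmin,ss = (D/Vd)·f/(1−f), so D = Cmin,ss·Vd·(1−f)/f.
D = 9 × 254 × (1−f)/f ≈ 9 × 254 × 4.03969 ≈ 9234.73 mg.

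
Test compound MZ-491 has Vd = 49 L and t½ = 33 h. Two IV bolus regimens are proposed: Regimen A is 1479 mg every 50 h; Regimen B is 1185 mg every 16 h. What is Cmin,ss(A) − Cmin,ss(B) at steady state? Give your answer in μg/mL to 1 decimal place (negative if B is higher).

-44.3 μg/mL

Regimen A: f = (1/2)^(50/33) ≈ 0.3499; Cmin,ss = (1479/49)·f/(1−f) ≈ 16.246 μg/mL.
Regimen B: f = (1/2)^(16/33) ≈ 0.7146; Cmin,ss = (1185/49)·f/(1−f) ≈ 60.552 μg/mL.
Difference ≈ 16.246 − 60.552 ≈ -44.306 μg/mL.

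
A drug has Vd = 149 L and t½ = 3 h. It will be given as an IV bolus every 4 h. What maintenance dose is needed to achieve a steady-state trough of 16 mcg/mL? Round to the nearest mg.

τ/t½ = 4/3 ≈ 1.3333, so f = (1/2)^(4/3) ≈ 0.396850.
Cmin,ss = (D/Vd)·f/(1−f), so D = Cmin,ss·Vd·(1−f)/f.
D = 16 × 149 × (1−f)/f ≈ 16 × 149 × 1.51984 ≈ 3623.30 mg.

3623 mg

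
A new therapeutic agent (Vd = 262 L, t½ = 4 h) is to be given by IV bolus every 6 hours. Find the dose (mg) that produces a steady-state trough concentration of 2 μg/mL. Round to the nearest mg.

958 mg

τ/t½ = 6/4 ≈ 1.5, so f = (1/2)^(6/4) ≈ 0.353553.
Cmin,ss = (D/Vd)·f/(1−f), so D = Cmin,ss·Vd·(1−f)/f.
D = 2 × 262 × (1−f)/f ≈ 2 × 262 × 1.82843 ≈ 958.10 mg.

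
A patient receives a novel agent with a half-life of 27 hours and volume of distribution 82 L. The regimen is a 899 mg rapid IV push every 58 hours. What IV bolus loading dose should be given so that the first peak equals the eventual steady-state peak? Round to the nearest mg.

f = (1/2)^(58/27) ≈ 0.225602; accumulation ratio R = 1/(1−f) ≈ 1.29133.
Loading dose to hit Cmax,ss on first dose: D_load = D_maint·R ≈ 899 × 1.29133 ≈ 1160.91 mg.

1161 mg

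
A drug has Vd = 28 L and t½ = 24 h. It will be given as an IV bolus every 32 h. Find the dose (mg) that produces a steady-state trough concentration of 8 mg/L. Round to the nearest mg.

340 mg

τ/t½ = 32/24 ≈ 1.3333, so f = (1/2)^(32/24) ≈ 0.396850.
Cmin,ss = (D/Vd)·f/(1−f), so D = Cmin,ss·Vd·(1−f)/f.
D = 8 × 28 × (1−f)/f ≈ 8 × 28 × 1.51984 ≈ 340.44 mg.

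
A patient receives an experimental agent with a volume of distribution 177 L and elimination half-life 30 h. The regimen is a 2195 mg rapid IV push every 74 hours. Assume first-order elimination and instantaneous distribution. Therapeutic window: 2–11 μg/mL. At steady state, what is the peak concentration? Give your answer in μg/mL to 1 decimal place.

k = ln2/t½ = ln2/30 ≈ 0.023105 h⁻¹; fraction remaining f = e^(−kτ) = e^(−0.023105×74) ≈ 0.1809.
Accumulation ratio R = 1/(1 − f) ≈ 1/0.8191 ≈ 1.2209.
Single-dose peak C₀ = D/Vd = 2195/177 ≈ 12.401 μg/mL.
Steady-state peak Cmax,ss = C₀·R ≈ 12.401 × 1.2209 ≈ 15.140 μg/mL.
Peak 15.1 μg/mL vs MTC 11 μg/mL: exceeds toxic threshold.

15.1 μg/mL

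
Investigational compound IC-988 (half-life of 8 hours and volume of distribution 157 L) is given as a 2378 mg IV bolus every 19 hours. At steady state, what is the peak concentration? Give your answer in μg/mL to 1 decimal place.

k = ln2/t½ = ln2/8 ≈ 0.086643 h⁻¹; fraction remaining f = e^(−kτ) = e^(−0.086643×19) ≈ 0.1928.
At steady state, accumulation factor R = 1/(1 − e^(−kτ)) ≈ 1.2389.
Each bolus raises the concentration by D/Vd = 2378/157 ≈ 15.146 μg/mL.
Steady-state peak Cmax,ss = C₀·R ≈ 15.146 × 1.2389 ≈ 18.764 μg/mL.

18.8 μg/mL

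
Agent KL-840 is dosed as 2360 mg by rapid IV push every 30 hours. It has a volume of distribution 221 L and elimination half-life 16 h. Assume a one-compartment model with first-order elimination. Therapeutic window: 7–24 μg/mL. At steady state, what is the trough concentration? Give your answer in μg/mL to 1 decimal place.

4.0 μg/mL

k = ln2/t½ = ln2/16 ≈ 0.043322 h⁻¹; fraction remaining f = e^(−kτ) = e^(−0.043322×30) ≈ 0.2726.
Accumulation ratio R = 1/(1 − f) ≈ 1/0.7274 ≈ 1.3748.
Single-dose peak C₀ = D/Vd = 2360/221 ≈ 10.679 μg/mL.
Cmax,ss = C₀/(1 − f) ≈ 10.679/0.7274 ≈ 14.681 μg/mL.
Steady-state trough Cmin,ss = Cmax,ss·f ≈ 14.681 × 0.2726 ≈ 4.002 μg/mL.
Trough 4.0 μg/mL vs MEC 7 μg/mL: subtherapeutic.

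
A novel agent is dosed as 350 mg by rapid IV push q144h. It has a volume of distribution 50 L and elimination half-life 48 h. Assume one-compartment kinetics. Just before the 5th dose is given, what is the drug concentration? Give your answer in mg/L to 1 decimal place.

1.0 mg/L

f = (1/2)^(τ/t½) = (1/2)^(144/48) ≈ 0.1250.
C₀ = D/Vd = 350/50 ≈ 7.000 mg/L.
Before the 5th dose, 4 doses have been given. Superposition: Cmin = C₀·(f + f² + … + f^4).
≈ 7.000 × (0.1250 + 0.0156 + 0.0020 + 0.0002) ≈ 7.000 × 0.1428 ≈ 1.000 mg/L.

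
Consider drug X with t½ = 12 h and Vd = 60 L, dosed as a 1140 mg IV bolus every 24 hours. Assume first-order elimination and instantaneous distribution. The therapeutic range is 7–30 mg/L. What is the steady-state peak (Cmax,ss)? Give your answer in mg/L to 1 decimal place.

τ = 24 h = 2 half-lives, so f = (1/2)^2 = 0.25.
Accumulation ratio R = 1/(1 − f) = 1/0.75 = 4/3.
Single-dose peak C₀ = D/Vd = 1140/60 = 19 mg/L.
Steady-state peak Cmax,ss = C₀·R = 19 × 4/3 ≈ 25.333 mg/L.
Peak 25.3 mg/L vs MTC 30 mg/L: below toxic threshold.

25.3 mg/L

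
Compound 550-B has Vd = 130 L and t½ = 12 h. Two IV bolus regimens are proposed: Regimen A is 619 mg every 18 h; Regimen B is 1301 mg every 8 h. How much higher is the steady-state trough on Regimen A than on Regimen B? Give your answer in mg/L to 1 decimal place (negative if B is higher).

Regimen A: f = (1/2)^(18/12) ≈ 0.3536; Cmin,ss = (619/130)·f/(1−f) ≈ 2.605 mg/L.
Regimen B: f = (1/2)^(8/12) ≈ 0.6300; Cmin,ss = (1301/130)·f/(1−f) ≈ 17.040 mg/L.
Difference ≈ 2.605 − 17.040 ≈ -14.435 mg/L.

-14.4 mg/L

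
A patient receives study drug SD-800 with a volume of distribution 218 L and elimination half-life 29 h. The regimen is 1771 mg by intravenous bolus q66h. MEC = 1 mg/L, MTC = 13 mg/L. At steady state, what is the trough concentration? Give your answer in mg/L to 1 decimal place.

2.1 mg/L

τ/t½ = 66/29 ≈ 2.2759, so fraction remaining f = (1/2)^(66/29) ≈ 0.2065.
Single-dose peak C₀ = D/Vd = 1771/218 ≈ 8.124 mg/L.
Steady-state trough Cmin,ss = C₀·f/(1−f) ≈ 8.124 × 0.2065/0.7935 ≈ 2.114 mg/L.
Trough 2.1 mg/L vs MEC 1 mg/L: adequate.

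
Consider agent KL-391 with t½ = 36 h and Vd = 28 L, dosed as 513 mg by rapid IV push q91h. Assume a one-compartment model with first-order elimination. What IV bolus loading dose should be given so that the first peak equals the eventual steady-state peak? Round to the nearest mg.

f = (1/2)^(91/36) ≈ 0.173406; accumulation ratio R = 1/(1−f) ≈ 1.20978.
Loading dose to hit Cmax,ss on first dose: D_load = D_maint·R ≈ 513 × 1.20978 ≈ 620.62 mg.

621 mg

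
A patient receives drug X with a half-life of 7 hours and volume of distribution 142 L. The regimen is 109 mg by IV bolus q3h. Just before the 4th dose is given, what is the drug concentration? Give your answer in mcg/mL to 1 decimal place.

f = (1/2)^(τ/t½) = (1/2)^(3/7) ≈ 0.7430.
C₀ = D/Vd = 109/142 ≈ 0.768 mcg/mL.
Before the 4th dose, 3 doses have been given. Superposition: Cmin = C₀·(f + f² + … + f^3).
≈ 0.768 × (0.7430 + 0.5520 + 0.4102) ≈ 0.768 × 1.7052 ≈ 1.310 mcg/mL.

1.3 mcg/mL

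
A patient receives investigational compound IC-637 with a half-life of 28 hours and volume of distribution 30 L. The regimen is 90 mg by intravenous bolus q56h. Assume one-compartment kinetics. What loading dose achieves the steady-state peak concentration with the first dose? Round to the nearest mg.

120 mg

f = (1/2)^(56/28) ≈ 0.250000; accumulation ratio R = 1/(1−f) ≈ 1.33333.
Loading dose to hit Cmax,ss on first dose: D_load = D_maint·R ≈ 90 × 1.33333 ≈ 120.00 mg.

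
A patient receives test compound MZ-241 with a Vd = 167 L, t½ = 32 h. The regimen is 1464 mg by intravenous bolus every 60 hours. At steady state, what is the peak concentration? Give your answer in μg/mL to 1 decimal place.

12.1 μg/mL

Over one 60-h interval, 60/32 ≈ 1.875 half-lives elapse, leaving f ≈ 0.2726 of each dose.
Accumulation ratio R = 1/(1 − f) ≈ 1/0.7274 ≈ 1.3748.
Each bolus raises the concentration by D/Vd = 1464/167 ≈ 8.766 μg/mL.
Steady-state peak Cmax,ss = C₀·R ≈ 8.766 × 1.3748 ≈ 12.051 μg/mL.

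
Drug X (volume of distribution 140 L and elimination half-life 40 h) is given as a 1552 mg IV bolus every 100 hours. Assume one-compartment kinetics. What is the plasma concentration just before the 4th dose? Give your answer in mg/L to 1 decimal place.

f = (1/2)^(τ/t½) = (1/2)^(100/40) ≈ 0.1768.
C₀ = D/Vd = 1552/140 ≈ 11.086 mg/L.
Before the 4th dose, 3 doses have been given. Superposition: Cmin = C₀·(f + f² + … + f^3).
≈ 11.086 × (0.1768 + 0.0313 + 0.0055) ≈ 11.086 × 0.2136 ≈ 2.368 mg/L.

2.4 mg/L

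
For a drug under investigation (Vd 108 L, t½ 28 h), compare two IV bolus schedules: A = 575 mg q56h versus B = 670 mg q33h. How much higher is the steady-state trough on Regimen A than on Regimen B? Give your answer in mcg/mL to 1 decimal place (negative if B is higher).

-3.1 mcg/mL

Regimen A: f = (1/2)^(56/28) ≈ 0.2500; Cmin,ss = (575/108)·f/(1−f) ≈ 1.775 mcg/mL.
Regimen B: f = (1/2)^(33/28) ≈ 0.4418; Cmin,ss = (670/108)·f/(1−f) ≈ 4.910 mcg/mL.
Difference ≈ 1.775 − 4.910 ≈ -3.135 mcg/mL.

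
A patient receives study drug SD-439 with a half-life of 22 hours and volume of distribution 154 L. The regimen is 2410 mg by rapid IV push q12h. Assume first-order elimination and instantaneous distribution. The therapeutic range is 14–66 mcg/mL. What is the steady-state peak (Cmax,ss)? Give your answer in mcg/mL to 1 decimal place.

49.7 mcg/mL

k = ln2/t½ = ln2/22 ≈ 0.031507 h⁻¹; fraction remaining f = e^(−kτ) = e^(−0.031507×12) ≈ 0.6852.
At steady state, accumulation factor R = 1/(1 − e^(−kτ)) ≈ 3.1766.
Each bolus raises the concentration by D/Vd = 2410/154 ≈ 15.649 mcg/mL.
Steady-state peak Cmax,ss = C₀·R ≈ 15.649 × 3.1766 ≈ 49.711 mcg/mL.
Peak 49.7 mcg/mL vs MTC 66 mcg/mL: below toxic threshold.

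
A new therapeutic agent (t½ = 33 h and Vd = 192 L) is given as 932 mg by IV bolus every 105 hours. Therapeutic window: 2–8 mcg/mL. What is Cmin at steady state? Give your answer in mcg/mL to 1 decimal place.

0.6 mcg/mL

τ/t½ = 105/33 ≈ 3.1818, so fraction remaining f = (1/2)^(105/33) ≈ 0.1102.
Each bolus raises the concentration by D/Vd = 932/192 ≈ 4.854 mcg/mL.
Steady-state trough Cmin,ss = C₀·f/(1−f) ≈ 4.854 × 0.1102/0.8898 ≈ 0.601 mcg/mL.
Trough 0.6 mcg/mL vs MEC 2 mcg/mL: subtherapeutic.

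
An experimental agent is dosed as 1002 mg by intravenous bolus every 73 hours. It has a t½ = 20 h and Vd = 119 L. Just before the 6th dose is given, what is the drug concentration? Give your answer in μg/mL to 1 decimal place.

f = (1/2)^(τ/t½) = (1/2)^(73/20) ≈ 0.0797.
C₀ = D/Vd = 1002/119 ≈ 8.420 μg/mL.
Before the 6th dose, 5 doses have been given. Superposition: Cmin = C₀·(f + f² + … + f^5).
≈ 8.420 × (0.0797 + 0.0064 + 0.0005 + 0.0000 + 0.0000) ≈ 8.420 × 0.0866 ≈ 0.729 μg/mL.

0.7 μg/mL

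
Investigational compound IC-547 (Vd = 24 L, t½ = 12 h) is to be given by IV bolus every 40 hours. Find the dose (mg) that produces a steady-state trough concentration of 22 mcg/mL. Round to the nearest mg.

4794 mg

τ/t½ = 40/12 ≈ 3.3333, so f = (1/2)^(40/12) ≈ 0.099213.
Cmin,ss = (D/Vd)·f/(1−f), so D = Cmin,ss·Vd·(1−f)/f.
D = 22 × 24 × (1−f)/f ≈ 22 × 24 × 9.07932 ≈ 4793.88 mg.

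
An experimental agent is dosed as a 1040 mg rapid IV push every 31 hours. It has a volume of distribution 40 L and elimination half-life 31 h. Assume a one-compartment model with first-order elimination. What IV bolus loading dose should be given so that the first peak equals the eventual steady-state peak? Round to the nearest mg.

2080 mg

f = (1/2)^(31/31) ≈ 0.500000; accumulation ratio R = 1/(1−f) ≈ 2.00000.
Loading dose to hit Cmax,ss on first dose: D_load = D_maint·R ≈ 1040 × 2.00000 ≈ 2080.00 mg.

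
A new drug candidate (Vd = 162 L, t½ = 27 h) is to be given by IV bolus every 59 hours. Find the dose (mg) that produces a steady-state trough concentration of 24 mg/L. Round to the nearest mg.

13794 mg

τ/t½ = 59/27 ≈ 2.1852, so f = (1/2)^(59/27) ≈ 0.219884.
Cmin,ss = (D/Vd)·f/(1−f), so D = Cmin,ss·Vd·(1−f)/f.
D = 24 × 162 × (1−f)/f ≈ 24 × 162 × 3.54785 ≈ 13794.04 mg.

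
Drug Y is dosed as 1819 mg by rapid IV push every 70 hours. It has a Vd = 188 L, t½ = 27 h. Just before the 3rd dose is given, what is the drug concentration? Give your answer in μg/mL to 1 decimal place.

f = (1/2)^(τ/t½) = (1/2)^(70/27) ≈ 0.1658.
C₀ = D/Vd = 1819/188 ≈ 9.676 μg/mL.
Before the 3rd dose, 2 doses have been given. Superposition: Cmin = C₀·(f + f²).
≈ 9.676 × (0.1658 + 0.0275) ≈ 9.676 × 0.1933 ≈ 1.870 μg/mL.

1.9 μg/mL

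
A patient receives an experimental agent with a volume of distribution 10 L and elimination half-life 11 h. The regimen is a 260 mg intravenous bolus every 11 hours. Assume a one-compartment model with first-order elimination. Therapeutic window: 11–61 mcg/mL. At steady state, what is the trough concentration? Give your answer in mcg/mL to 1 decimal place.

26.0 mcg/mL

τ = 11 h = 1 half-life, so f = (1/2)^1 = 0.5.
At steady state, R = 1/(1 − 0.5) = 2/1.
Single-dose peak C₀ = D/Vd = 260/10 = 26 mcg/mL.
Steady-state peak Cmax,ss = C₀·R = 26 × 2/1 ≈ 52.000 mcg/mL.
Steady-state trough Cmin,ss = Cmax,ss·f ≈ 52.000 × 0.5 ≈ 26.000 mcg/mL.
Trough 26.0 mcg/mL vs MEC 11 mcg/mL: adequate.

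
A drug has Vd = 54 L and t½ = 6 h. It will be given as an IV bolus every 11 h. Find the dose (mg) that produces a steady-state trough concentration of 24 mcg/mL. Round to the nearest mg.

τ/t½ = 11/6 ≈ 1.8333, so f = (1/2)^(11/6) ≈ 0.280616.
Cmin,ss = (D/Vd)·f/(1−f), so D = Cmin,ss·Vd·(1−f)/f.
D = 24 × 54 × (1−f)/f ≈ 24 × 54 × 2.56359 ≈ 3322.41 mg.

3322 mg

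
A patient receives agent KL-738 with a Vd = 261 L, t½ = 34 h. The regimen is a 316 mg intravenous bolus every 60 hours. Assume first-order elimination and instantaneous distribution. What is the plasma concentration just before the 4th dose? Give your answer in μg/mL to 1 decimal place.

0.5 μg/mL

f = (1/2)^(τ/t½) = (1/2)^(60/34) ≈ 0.2943.
C₀ = D/Vd = 316/261 ≈ 1.211 μg/mL.
Before the 4th dose, 3 doses have been given. Superposition: Cmin = C₀·(f + f² + … + f^3).
≈ 1.211 × (0.2943 + 0.0866 + 0.0255) ≈ 1.211 × 0.4064 ≈ 0.492 μg/mL.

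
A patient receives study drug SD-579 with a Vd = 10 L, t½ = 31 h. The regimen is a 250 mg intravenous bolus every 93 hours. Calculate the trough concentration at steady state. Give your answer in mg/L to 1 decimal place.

3.6 mg/L

τ = 93 h = 3 half-lives, so f = (1/2)^3 = 0.125.
At steady state, R = 1/(1 − 0.125) = 8/7.
Single-dose peak C₀ = D/Vd = 250/10 = 25 mg/L.
Steady-state peak Cmax,ss = C₀·R = 25 × 8/7 ≈ 28.571 mg/L.
Steady-state trough Cmin,ss = Cmax,ss·f ≈ 28.571 × 0.125 ≈ 3.571 mg/L.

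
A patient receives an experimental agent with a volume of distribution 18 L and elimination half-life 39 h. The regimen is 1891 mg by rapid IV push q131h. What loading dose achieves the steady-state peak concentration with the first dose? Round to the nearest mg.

f = (1/2)^(131/39) ≈ 0.097465; accumulation ratio R = 1/(1−f) ≈ 1.10799.
Loading dose to hit Cmax,ss on first dose: D_load = D_maint·R ≈ 1891 × 1.10799 ≈ 2095.21 mg.

2095 mg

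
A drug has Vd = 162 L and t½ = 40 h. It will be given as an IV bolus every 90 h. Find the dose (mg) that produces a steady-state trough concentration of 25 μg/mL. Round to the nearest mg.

15215 mg

τ/t½ = 90/40 ≈ 2.25, so f = (1/2)^(90/40) ≈ 0.210224.
Cmin,ss = (D/Vd)·f/(1−f), so D = Cmin,ss·Vd·(1−f)/f.
D = 25 × 162 × (1−f)/f ≈ 25 × 162 × 3.75683 ≈ 15215.16 mg.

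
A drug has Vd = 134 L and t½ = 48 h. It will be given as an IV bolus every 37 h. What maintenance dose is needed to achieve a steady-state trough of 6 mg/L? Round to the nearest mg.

568 mg

τ/t½ = 37/48 ≈ 0.77083, so f = (1/2)^(37/48) ≈ 0.586079.
Cmin,ss = (D/Vd)·f/(1−f), so D = Cmin,ss·Vd·(1−f)/f.
D = 6 × 134 × (1−f)/f ≈ 6 × 134 × 0.70625 ≈ 567.83 mg.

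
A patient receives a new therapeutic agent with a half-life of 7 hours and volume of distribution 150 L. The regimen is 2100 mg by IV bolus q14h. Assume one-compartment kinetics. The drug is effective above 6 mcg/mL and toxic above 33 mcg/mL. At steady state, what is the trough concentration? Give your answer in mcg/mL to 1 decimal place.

The dosing interval is 2 half-lives, so f = 2^(−2) = 0.25.
At steady state, R = 1/(1 − 0.25) = 4/3.
Single-dose peak C₀ = D/Vd = 2100/150 = 14 mcg/mL.
Steady-state peak Cmax,ss = C₀·R = 14 × 4/3 ≈ 18.667 mcg/mL.
Steady-state trough Cmin,ss = Cmax,ss·f ≈ 18.667 × 0.25 ≈ 4.667 mcg/mL.
Trough 4.7 mcg/mL vs MEC 6 mcg/mL: subtherapeutic.

4.7 mcg/mL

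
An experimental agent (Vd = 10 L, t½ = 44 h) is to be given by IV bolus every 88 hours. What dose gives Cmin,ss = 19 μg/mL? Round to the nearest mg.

570 mg

τ/t½ = 88/44 ≈ 2, so f = (1/2)^(88/44) ≈ 0.250000.
Cmin,ss = (D/Vd)·f/(1−f), so D = Cmin,ss·Vd·(1−f)/f.
D = 19 × 10 × (1−f)/f ≈ 19 × 10 × 3.00000 ≈ 570.00 mg.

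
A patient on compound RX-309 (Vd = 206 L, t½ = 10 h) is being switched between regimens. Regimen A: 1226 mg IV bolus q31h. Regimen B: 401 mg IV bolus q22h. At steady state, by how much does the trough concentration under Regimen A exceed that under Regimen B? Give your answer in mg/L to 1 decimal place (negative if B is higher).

Regimen A: f = (1/2)^(31/10) ≈ 0.1166; Cmin,ss = (1226/206)·f/(1−f) ≈ 0.786 mg/L.
Regimen B: f = (1/2)^(22/10) ≈ 0.2176; Cmin,ss = (401/206)·f/(1−f) ≈ 0.541 mg/L.
Difference ≈ 0.786 − 0.541 ≈ 0.245 mg/L.

0.2 mg/L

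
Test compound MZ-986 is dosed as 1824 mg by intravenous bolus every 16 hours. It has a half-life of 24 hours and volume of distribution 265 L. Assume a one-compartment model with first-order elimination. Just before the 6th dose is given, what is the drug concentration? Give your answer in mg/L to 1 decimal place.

f = (1/2)^(τ/t½) = (1/2)^(16/24) ≈ 0.6300.
C₀ = D/Vd = 1824/265 ≈ 6.883 mg/L.
Before the 6th dose, 5 doses have been given. Superposition: Cmin = C₀·(f + f² + … + f^5).
≈ 6.883 × (0.6300 + 0.3969 + 0.2500 + 0.1575 + 0.0992) ≈ 6.883 × 1.5336 ≈ 10.556 mg/L.

10.6 mg/L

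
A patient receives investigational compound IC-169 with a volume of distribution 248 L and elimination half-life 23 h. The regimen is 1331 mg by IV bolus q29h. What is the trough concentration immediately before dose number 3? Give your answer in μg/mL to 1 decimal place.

f = (1/2)^(τ/t½) = (1/2)^(29/23) ≈ 0.4173.
C₀ = D/Vd = 1331/248 ≈ 5.367 μg/mL.
Before the 3rd dose, 2 doses have been given. Superposition: Cmin = C₀·(f + f²).
≈ 5.367 × (0.4173 + 0.1741) ≈ 5.367 × 0.5914 ≈ 3.174 μg/mL.

3.2 μg/mL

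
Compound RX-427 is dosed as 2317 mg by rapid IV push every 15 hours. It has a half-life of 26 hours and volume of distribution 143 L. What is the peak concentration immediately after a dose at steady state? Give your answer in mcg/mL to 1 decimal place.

49.2 mcg/mL

k = ln2/t½ = ln2/26 ≈ 0.026660 h⁻¹; fraction remaining f = e^(−kτ) = e^(−0.026660×15) ≈ 0.6704.
Accumulation ratio R = 1/(1 − f) ≈ 1/0.3296 ≈ 3.0340.
Each bolus raises the concentration by D/Vd = 2317/143 ≈ 16.203 mcg/mL.
Steady-state peak Cmax,ss = C₀·R ≈ 16.203 × 3.0340 ≈ 49.160 mcg/mL.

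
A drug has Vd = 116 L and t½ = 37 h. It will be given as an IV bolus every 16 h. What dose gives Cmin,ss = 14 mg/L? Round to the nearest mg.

568 mg

τ/t½ = 16/37 ≈ 0.43243, so f = (1/2)^(16/37) ≈ 0.741011.
Cmin,ss = (D/Vd)·f/(1−f), so D = Cmin,ss·Vd·(1−f)/f.
D = 14 × 116 × (1−f)/f ≈ 14 × 116 × 0.34951 ≈ 567.60 mg.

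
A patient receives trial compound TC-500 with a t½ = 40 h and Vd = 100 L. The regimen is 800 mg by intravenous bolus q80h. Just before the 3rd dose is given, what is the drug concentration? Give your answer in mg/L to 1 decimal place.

2.5 mg/L

f = (1/2)^(τ/t½) = (1/2)^(80/40) ≈ 0.2500.
C₀ = D/Vd = 800/100 ≈ 8.000 mg/L.
Before the 3rd dose, 2 doses have been given. Superposition: Cmin = C₀·(f + f²).
≈ 8.000 × (0.2500 + 0.0625) ≈ 8.000 × 0.3125 ≈ 2.500 mg/L.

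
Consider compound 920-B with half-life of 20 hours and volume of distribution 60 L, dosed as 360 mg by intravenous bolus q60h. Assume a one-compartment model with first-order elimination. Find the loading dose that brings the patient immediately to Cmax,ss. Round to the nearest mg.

411 mg

f = (1/2)^(60/20) ≈ 0.125000; accumulation ratio R = 1/(1−f) ≈ 1.14286.
Loading dose to hit Cmax,ss on first dose: D_load = D_maint·R ≈ 360 × 1.14286 ≈ 411.43 mg.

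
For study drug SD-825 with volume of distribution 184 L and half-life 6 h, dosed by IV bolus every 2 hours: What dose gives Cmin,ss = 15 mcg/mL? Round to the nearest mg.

τ/t½ = 2/6 ≈ 0.33333, so f = (1/2)^(2/6) ≈ 0.793701.
Cmin,ss = (D/Vd)·f/(1−f), so D = Cmin,ss·Vd·(1−f)/f.
D = 15 × 184 × (1−f)/f ≈ 15 × 184 × 0.25992 ≈ 717.38 mg.

717 mg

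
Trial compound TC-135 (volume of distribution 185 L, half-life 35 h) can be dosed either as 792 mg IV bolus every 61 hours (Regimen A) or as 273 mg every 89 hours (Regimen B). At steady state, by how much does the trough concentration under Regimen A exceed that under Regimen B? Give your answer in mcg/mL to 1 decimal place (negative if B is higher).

1.5 mcg/mL

Regimen A: f = (1/2)^(61/35) ≈ 0.2988; Cmin,ss = (792/185)·f/(1−f) ≈ 1.824 mcg/mL.
Regimen B: f = (1/2)^(89/35) ≈ 0.1716; Cmin,ss = (273/185)·f/(1−f) ≈ 0.306 mcg/mL.
Difference ≈ 1.824 − 0.306 ≈ 1.518 mcg/mL.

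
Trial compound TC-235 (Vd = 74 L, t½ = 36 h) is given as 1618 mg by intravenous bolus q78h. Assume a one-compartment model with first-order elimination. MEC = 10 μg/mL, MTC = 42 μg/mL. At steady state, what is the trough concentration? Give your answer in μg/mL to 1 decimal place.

k = ln2/t½ = ln2/36 ≈ 0.019254 h⁻¹; fraction remaining f = e^(−kτ) = e^(−0.019254×78) ≈ 0.2227.
At steady state, accumulation factor R = 1/(1 − e^(−kτ)) ≈ 1.2865.
Each bolus raises the concentration by D/Vd = 1618/74 ≈ 21.865 μg/mL.
Steady-state peak Cmax,ss = C₀·R ≈ 21.865 × 1.2865 ≈ 28.129 μg/mL.
Steady-state trough Cmin,ss = Cmax,ss·f ≈ 28.129 × 0.2227 ≈ 6.264 μg/mL.
Trough 6.3 μg/mL vs MEC 10 μg/mL: subtherapeutic.

6.3 μg/mL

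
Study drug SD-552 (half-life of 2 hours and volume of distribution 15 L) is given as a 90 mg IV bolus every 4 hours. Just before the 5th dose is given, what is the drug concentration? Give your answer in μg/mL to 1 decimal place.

2.0 μg/mL

f = (1/2)^(τ/t½) = (1/2)^(4/2) ≈ 0.2500.
C₀ = D/Vd = 90/15 ≈ 6.000 μg/mL.
Before the 5th dose, 4 doses have been given. Superposition: Cmin = C₀·(f + f² + … + f^4).
≈ 6.000 × (0.2500 + 0.0625 + 0.0156 + 0.0039) ≈ 6.000 × 0.3320 ≈ 1.992 μg/mL.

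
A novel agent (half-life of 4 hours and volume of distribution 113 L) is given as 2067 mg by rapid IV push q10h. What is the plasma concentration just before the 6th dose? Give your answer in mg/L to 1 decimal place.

3.9 mg/L

f = (1/2)^(τ/t½) = (1/2)^(10/4) ≈ 0.1768.
C₀ = D/Vd = 2067/113 ≈ 18.292 mg/L.
Before the 6th dose, 5 doses have been given. Superposition: Cmin = C₀·(f + f² + … + f^5).
≈ 18.292 × (0.1768 + 0.0313 + 0.0055 + 0.0010 + 0.0002) ≈ 18.292 × 0.2148 ≈ 3.929 mg/L.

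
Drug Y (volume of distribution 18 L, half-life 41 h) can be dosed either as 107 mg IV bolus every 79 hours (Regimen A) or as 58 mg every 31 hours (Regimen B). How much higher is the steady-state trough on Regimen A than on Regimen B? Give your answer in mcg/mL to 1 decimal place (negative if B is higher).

-2.6 mcg/mL

Regimen A: f = (1/2)^(79/41) ≈ 0.2630; Cmin,ss = (107/18)·f/(1−f) ≈ 2.121 mcg/mL.
Regimen B: f = (1/2)^(31/41) ≈ 0.5921; Cmin,ss = (58/18)·f/(1−f) ≈ 4.677 mcg/mL.
Difference ≈ 2.121 − 4.677 ≈ -2.556 mcg/mL.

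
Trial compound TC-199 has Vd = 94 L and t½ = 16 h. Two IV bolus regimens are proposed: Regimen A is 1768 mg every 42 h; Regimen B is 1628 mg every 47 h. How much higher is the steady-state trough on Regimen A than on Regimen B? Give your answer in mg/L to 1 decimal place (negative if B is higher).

1.0 mg/L

Regimen A: f = (1/2)^(42/16) ≈ 0.1621; Cmin,ss = (1768/94)·f/(1−f) ≈ 3.639 mg/L.
Regimen B: f = (1/2)^(47/16) ≈ 0.1305; Cmin,ss = (1628/94)·f/(1−f) ≈ 2.599 mg/L.
Difference ≈ 3.639 − 2.599 ≈ 1.040 mg/L.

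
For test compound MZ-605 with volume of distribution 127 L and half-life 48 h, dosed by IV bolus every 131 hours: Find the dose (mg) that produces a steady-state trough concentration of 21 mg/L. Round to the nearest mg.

τ/t½ = 131/48 ≈ 2.7292, so f = (1/2)^(131/48) ≈ 0.150813.
Cmin,ss = (D/Vd)·f/(1−f), so D = Cmin,ss·Vd·(1−f)/f.
D = 21 × 127 × (1−f)/f ≈ 21 × 127 × 5.63073 ≈ 15017.16 mg.

15017 mg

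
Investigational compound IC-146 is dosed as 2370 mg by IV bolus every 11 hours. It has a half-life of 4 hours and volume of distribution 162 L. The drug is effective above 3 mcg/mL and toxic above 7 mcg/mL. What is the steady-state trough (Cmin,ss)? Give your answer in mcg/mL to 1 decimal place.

2.6 mcg/mL

k = ln2/t½ = ln2/4 ≈ 0.173287 h⁻¹; fraction remaining f = e^(−kτ) = e^(−0.173287×11) ≈ 0.1487.
Each bolus raises the concentration by D/Vd = 2370/162 ≈ 14.630 mcg/mL.
Steady-state trough Cmin,ss = C₀·f/(1−f) ≈ 14.630 × 0.1487/0.8513 ≈ 2.555 mcg/mL.
Trough 2.6 mcg/mL vs MEC 3 mcg/mL: subtherapeutic.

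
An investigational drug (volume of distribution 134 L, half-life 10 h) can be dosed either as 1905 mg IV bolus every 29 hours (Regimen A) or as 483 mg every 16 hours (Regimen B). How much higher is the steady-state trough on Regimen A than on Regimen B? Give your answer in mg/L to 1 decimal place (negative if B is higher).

Regimen A: f = (1/2)^(29/10) ≈ 0.1340; Cmin,ss = (1905/134)·f/(1−f) ≈ 2.200 mg/L.
Regimen B: f = (1/2)^(16/10) ≈ 0.3299; Cmin,ss = (483/134)·f/(1−f) ≈ 1.775 mg/L.
Difference ≈ 2.200 − 1.775 ≈ 0.425 mg/L.

0.4 mg/L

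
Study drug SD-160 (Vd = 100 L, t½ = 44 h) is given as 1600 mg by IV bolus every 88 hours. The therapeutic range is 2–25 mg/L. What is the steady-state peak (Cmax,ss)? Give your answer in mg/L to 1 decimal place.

τ = 88 h = 2 half-lives, so f = (1/2)^2 = 0.25.
At steady state, R = 1/(1 − 0.25) = 4/3.
Single-dose peak C₀ = D/Vd = 1600/100 = 16 mg/L.
Steady-state peak Cmax,ss = C₀·R = 16 × 4/3 ≈ 21.333 mg/L.
Peak 21.3 mg/L vs MTC 25 mg/L: below toxic threshold.

21.3 mg/L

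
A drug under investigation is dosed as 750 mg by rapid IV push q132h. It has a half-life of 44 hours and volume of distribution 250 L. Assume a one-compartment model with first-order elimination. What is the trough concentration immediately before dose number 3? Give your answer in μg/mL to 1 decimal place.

f = (1/2)^(τ/t½) = (1/2)^(132/44) ≈ 0.1250.
C₀ = D/Vd = 750/250 ≈ 3.000 μg/mL.
Before the 3rd dose, 2 doses have been given. Superposition: Cmin = C₀·(f + f²).
≈ 3.000 × (0.1250 + 0.0156) ≈ 3.000 × 0.1406 ≈ 0.422 μg/mL.

0.4 μg/mL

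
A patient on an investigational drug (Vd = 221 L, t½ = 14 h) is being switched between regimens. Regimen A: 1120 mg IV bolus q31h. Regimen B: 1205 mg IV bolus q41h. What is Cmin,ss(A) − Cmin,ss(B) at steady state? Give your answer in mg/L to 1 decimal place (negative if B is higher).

Regimen A: f = (1/2)^(31/14) ≈ 0.2155; Cmin,ss = (1120/221)·f/(1−f) ≈ 1.392 mg/L.
Regimen B: f = (1/2)^(41/14) ≈ 0.1313; Cmin,ss = (1205/221)·f/(1−f) ≈ 0.824 mg/L.
Difference ≈ 1.392 − 0.824 ≈ 0.568 mg/L.

0.6 mg/L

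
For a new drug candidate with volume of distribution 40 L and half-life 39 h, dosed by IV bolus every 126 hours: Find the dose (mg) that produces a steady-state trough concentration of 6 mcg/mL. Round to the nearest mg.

2013 mg

τ/t½ = 126/39 ≈ 3.2308, so f = (1/2)^(126/39) ≈ 0.106523.
Cmin,ss = (D/Vd)·f/(1−f), so D = Cmin,ss·Vd·(1−f)/f.
D = 6 × 40 × (1−f)/f ≈ 6 × 40 × 8.38764 ≈ 2013.03 mg.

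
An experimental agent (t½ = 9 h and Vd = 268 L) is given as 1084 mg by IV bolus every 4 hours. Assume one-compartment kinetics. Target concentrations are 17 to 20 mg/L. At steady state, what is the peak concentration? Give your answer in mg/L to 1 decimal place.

15.3 mg/L

τ/t½ = 4/9 ≈ 0.44444, so fraction remaining f = (1/2)^(4/9) ≈ 0.7349.
At steady state, accumulation factor R = 1/(1 − e^(−kτ)) ≈ 3.7722.
Each bolus raises the concentration by D/Vd = 1084/268 ≈ 4.045 mg/L.
Steady-state peak Cmax,ss = C₀·R ≈ 4.045 × 3.7722 ≈ 15.259 mg/L.
Peak 15.3 mg/L vs MTC 20 mg/L: below toxic threshold.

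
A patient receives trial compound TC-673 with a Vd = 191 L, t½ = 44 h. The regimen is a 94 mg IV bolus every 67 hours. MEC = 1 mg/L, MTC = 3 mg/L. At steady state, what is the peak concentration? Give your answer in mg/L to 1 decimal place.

0.8 mg/L

k = ln2/t½ = ln2/44 ≈ 0.015753 h⁻¹; fraction remaining f = e^(−kτ) = e^(−0.015753×67) ≈ 0.3480.
At steady state, accumulation factor R = 1/(1 − e^(−kτ)) ≈ 1.5337.
Each bolus raises the concentration by D/Vd = 94/191 ≈ 0.492 mg/L.
Cmax,ss = C₀/(1 − f) ≈ 0.492/0.6520 ≈ 0.755 mg/L.
Peak 0.8 mg/L vs MTC 3 mg/L: below toxic threshold.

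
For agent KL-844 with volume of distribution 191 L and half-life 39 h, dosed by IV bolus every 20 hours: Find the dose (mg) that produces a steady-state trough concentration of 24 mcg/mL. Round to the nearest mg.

τ/t½ = 20/39 ≈ 0.51282, so f = (1/2)^(20/39) ≈ 0.700851.
Cmin,ss = (D/Vd)·f/(1−f), so D = Cmin,ss·Vd·(1−f)/f.
D = 24 × 191 × (1−f)/f ≈ 24 × 191 × 0.42684 ≈ 1956.63 mg.

1957 mg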